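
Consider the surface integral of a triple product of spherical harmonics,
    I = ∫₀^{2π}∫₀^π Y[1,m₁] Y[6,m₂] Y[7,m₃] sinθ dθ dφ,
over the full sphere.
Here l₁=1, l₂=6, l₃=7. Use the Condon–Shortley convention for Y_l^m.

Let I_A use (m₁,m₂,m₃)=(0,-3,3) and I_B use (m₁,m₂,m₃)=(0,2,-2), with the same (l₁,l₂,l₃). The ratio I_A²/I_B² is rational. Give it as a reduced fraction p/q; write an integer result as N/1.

Shared (l₁,l₂,l₃)=(1,6,7): N and (l;000)² cancel in I_A²/I_B².
A: Δ = 0!·2!·12!/15! = 1/1365; Racah Σ t=0..0: t=0:+1/2177280 = 1/2177280; ⇒ 3j(1 6 7; 0 -3 3)² = 8/273, sgn +1
B: Δ = 0!·2!·12!/15! = 1/1365; Racah Σ t=0..0: t=0:+1/967680 = 1/967680; ⇒ 3j(1 6 7; 0 2 -2)² = 3/91, sgn -1
I_A²/I_B² = (8/273)/(3/91) = 8/9

8/9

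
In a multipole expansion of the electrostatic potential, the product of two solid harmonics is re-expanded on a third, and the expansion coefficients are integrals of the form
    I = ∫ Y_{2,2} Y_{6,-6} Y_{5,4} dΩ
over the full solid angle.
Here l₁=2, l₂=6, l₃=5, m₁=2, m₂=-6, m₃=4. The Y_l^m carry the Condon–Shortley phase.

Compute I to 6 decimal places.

0.000000

Σlᵢ=13 odd — θ-integrand is odd under cosθ→−cosθ; I=0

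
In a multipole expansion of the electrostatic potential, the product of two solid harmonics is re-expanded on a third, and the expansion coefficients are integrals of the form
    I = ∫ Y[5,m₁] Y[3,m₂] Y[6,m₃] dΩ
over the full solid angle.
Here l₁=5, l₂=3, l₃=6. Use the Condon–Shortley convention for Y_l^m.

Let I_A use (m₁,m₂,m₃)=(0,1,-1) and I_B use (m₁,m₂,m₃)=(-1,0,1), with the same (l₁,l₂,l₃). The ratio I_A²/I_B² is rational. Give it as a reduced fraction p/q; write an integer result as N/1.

2/5

Shared (l₁,l₂,l₃)=(5,3,6): N and (l;000)² cancel in I_A²/I_B².
A: Δ = 2!·8!·4!/15! = 1/675675; Racah Σ t=0..2: t=0:+1/34560 t=1:−1/3456 t=2:+1/5760 = -1/11520; ⇒ 3j(5 3 6; 0 1 -1)² = 2/429, sgn +1
B: Δ = 2!·8!·4!/15! = 1/675675; Racah Σ t=0..2: t=0:+1/17280 t=1:−1/2880 t=2:+1/6912 = -1/6912; ⇒ 3j(5 3 6; -1 0 1)² = 5/429, sgn +1
I_A²/I_B² = (2/429)/(5/429) = 2/5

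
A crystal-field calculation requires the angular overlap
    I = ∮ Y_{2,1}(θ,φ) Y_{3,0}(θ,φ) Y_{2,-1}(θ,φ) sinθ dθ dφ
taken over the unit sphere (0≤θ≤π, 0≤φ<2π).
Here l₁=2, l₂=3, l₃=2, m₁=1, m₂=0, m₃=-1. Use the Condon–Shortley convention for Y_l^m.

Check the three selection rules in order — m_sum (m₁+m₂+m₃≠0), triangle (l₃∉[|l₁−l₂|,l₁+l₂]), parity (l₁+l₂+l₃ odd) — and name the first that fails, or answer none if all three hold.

parity

Σmᵢ = 0  ✓
l₃∈[|l₁−l₂|,l₁+l₂]=[1,5], have l₃=2  ✓
Σlᵢ = 7 ⇒ odd  ✗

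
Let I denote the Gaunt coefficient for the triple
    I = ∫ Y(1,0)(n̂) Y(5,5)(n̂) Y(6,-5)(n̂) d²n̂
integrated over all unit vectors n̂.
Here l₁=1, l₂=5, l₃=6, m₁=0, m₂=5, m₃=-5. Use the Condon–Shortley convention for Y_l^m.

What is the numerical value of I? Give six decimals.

-0.135514

Rules hold: Σm=0, L=12 even, 4≤6≤6.
N = 3·11·13 = 429
Δ = 0!·2!·10!/13! = 1/858
Racah Σ t=0..0: t=0:+1/14400 = 1/14400
⇒ 3j(1 5 6; 0 0 0)² = 6/143, sgn +1
Racah Σ t=0..0: t=0:+1/3628800 = 1/3628800
⇒ 3j(1 5 6; 0 5 -5)² = 1/78, sgn -1
4πI² = N·(3j₀)²·(3jₘ)² = 3/13
I = -1·√(0.230769/4π) = -0.13551395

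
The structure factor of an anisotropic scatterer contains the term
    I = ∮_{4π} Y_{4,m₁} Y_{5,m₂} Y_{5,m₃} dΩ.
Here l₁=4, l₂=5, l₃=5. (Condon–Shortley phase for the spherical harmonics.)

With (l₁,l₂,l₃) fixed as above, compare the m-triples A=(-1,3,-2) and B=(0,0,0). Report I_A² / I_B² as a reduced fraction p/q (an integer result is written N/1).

Same 4,5,5: normalisation and zero-m 3j drop out of the ratio.
A: Δ: 4! 4! 6! / 15! → 1/3153150; sum: t=2:+1/17280 t=3:−1/2880 t=4:+1/6912 = -1/6912; 3j²(4 5 5; -1 3 -2) = Δ·Π!·Σ² = 5/429  (sign +1)
B: Δ: 4! 4! 6! / 15! → 1/3153150; sum: t=0:+1/69120 t=1:−1/1728 t=2:+1/576 t=3:−1/1728 t=4:+1/69120 = 7/11520; 3j²(4 5 5; 0 0 0) = Δ·Π!·Σ² = 2/143  (sign -1)
I_A²/I_B² = (5/429)/(2/143) = 5/6

5/6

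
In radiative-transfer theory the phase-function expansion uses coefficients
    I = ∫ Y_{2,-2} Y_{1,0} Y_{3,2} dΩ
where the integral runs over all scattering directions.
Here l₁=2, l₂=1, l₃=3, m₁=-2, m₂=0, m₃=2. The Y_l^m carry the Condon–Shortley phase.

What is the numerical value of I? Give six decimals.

Rules hold: Σm=0, L=6 even, 1≤3≤3.
N = 5·3·7 = 105
Δ = 0!·4!·2!/7! = 1/105
Racah Σ t=0..0: t=0:+1/4 = 1/4
⇒ 3j(2 1 3; 0 0 0)² = 3/35, sgn -1
Racah Σ t=0..0: t=0:+1/24 = 1/24
⇒ 3j(2 1 3; -2 0 2)² = 1/21, sgn -1
4πI² = N·(3j₀)²·(3jₘ)² = 3/7
I = +1·√(0.428571/4π) = 0.18467439

0.184674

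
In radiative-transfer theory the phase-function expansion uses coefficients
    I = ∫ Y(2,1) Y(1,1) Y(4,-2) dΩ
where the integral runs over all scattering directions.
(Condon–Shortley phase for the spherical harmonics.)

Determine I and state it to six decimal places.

triangle: need 1≤l₃≤3, have 4; I=0

0.000000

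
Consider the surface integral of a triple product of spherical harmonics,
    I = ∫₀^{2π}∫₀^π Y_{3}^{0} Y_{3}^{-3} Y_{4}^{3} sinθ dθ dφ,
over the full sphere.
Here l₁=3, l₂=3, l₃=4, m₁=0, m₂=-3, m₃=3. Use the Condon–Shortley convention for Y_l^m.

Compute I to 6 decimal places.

0.203551

Rules hold: Σm=0, L=10 even, 0≤4≤6.
N = 7·7·9 = 441
Δ = 2!·4!·4!/11! = 1/34650
Racah Σ t=0..2: t=0:+1/72 t=1:−1/16 t=2:+1/72 = -5/144
⇒ 3j(3 3 4; 0 0 0)² = 2/77, sgn -1
Racah Σ t=0..0: t=0:+1/288 = 1/288
⇒ 3j(3 3 4; 0 -3 3)² = 1/22, sgn -1
4πI² = N·(3j₀)²·(3jₘ)² = 63/121
I = +1·√(0.520661/4π) = 0.20355073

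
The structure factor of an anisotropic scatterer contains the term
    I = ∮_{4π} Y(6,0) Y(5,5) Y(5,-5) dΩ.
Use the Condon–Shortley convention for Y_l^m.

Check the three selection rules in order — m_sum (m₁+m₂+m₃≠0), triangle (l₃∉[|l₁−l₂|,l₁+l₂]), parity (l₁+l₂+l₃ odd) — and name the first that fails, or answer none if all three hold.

m₁+m₂+m₃ = 0 + 5 − 5 = 0  ✓
triangle: |6−5|=1 ≤ l₃=5 ≤ 6+5=11  ✓
parity: l₁+l₂+l₃ = 16 is even  ✓

none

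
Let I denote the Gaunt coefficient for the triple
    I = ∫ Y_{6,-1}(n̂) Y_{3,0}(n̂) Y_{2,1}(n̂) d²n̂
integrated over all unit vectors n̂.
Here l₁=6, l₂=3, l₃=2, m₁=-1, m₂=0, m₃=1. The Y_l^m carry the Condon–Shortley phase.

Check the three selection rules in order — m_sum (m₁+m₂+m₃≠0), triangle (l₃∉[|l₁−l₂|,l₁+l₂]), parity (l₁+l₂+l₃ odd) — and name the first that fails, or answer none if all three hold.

triangle

Σmᵢ = 0  ✓
l₃∈[|l₁−l₂|,l₁+l₂]=[3,9], have l₃=2  ✗
Σlᵢ = 11 ⇒ odd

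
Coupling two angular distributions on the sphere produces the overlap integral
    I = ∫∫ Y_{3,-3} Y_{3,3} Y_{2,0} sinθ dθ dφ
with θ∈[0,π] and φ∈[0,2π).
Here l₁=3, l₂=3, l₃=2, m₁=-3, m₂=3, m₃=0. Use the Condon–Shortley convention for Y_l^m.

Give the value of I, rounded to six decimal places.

Rules hold: Σm=0, L=8 even, 0≤2≤6.
N = 7·7·5 = 245
Δ = 4!·2!·2!/9! = 1/3780
Racah Σ t=1..3: t=1:−1/24 t=2:+1/4 t=3:−1/24 = 1/6
⇒ 3j(3 3 2; 0 0 0)² = 4/105, sgn +1
Racah Σ t=4..4: t=4:+1/96 = 1/96
⇒ 3j(3 3 2; -3 3 0)² = 5/84, sgn +1
4πI² = N·(3j₀)²·(3jₘ)² = 5/9
I = +1·√(0.555556/4π) = 0.21026104

0.210261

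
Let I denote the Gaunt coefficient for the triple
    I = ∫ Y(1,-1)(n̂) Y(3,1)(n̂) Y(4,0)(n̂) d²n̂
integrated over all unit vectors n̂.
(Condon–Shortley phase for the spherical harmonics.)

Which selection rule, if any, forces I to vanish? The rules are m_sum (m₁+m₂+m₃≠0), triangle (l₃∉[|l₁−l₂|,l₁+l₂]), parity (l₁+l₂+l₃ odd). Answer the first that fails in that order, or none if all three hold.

none

azimuthal sum: -1 + 1 + 0 = 0  ✓
2 ≤ 4 ≤ 4 (triangle on l)  ✓
L = 1 + 3 + 4 = 8 (even)  ✓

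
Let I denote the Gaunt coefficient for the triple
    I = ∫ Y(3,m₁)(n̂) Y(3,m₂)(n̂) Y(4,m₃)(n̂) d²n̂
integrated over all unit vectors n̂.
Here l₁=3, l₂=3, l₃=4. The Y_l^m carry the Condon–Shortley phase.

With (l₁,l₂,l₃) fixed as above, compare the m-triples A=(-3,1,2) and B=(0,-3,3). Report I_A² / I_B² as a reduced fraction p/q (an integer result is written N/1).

6/7

l's match ⇒ only the (l;m) 3-j factors differ between A and B.
A: triangle coeff Δ(3,3,4) = 1/34650; Σ_t [2,2]: t=2:+1/192 = 1/192; (3j)²=3/77 [(3 3 4; -3 1 2)], sign=+1
B: triangle coeff Δ(3,3,4) = 1/34650; Σ_t [0,0]: t=0:+1/288 = 1/288; (3j)²=1/22 [(3 3 4; 0 -3 3)], sign=-1
I_A²/I_B² = (3/77)/(1/22) = 6/7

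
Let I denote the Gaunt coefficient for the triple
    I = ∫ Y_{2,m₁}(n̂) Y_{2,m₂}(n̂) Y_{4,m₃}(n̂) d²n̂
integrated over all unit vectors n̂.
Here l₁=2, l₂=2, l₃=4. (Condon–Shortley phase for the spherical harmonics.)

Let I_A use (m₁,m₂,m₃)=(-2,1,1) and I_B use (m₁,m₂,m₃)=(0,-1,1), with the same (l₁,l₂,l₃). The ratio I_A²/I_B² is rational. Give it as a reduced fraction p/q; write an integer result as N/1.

Same 2,2,4: normalisation and zero-m 3j drop out of the ratio.
A: Δ: 0! 4! 4! / 9! → 1/630; sum: t=0:+1/144 = 1/144; 3j²(2 2 4; -2 1 1) = Δ·Π!·Σ² = 1/126  (sign -1)
B: Δ: 0! 4! 4! / 9! → 1/630; sum: t=0:+1/24 = 1/24; 3j²(2 2 4; 0 -1 1) = Δ·Π!·Σ² = 1/21  (sign -1)
I_A²/I_B² = (1/126)/(1/21) = 1/6

1/6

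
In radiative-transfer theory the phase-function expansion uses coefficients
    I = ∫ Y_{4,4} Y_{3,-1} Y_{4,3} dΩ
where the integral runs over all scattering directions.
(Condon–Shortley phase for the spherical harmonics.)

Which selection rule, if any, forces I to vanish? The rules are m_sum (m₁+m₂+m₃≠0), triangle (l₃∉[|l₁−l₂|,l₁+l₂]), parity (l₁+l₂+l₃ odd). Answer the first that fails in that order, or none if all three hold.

m_sum

Σmᵢ = 6  ✗
l₃∈[|l₁−l₂|,l₁+l₂]=[1,7], have l₃=4
Σlᵢ = 11 ⇒ odd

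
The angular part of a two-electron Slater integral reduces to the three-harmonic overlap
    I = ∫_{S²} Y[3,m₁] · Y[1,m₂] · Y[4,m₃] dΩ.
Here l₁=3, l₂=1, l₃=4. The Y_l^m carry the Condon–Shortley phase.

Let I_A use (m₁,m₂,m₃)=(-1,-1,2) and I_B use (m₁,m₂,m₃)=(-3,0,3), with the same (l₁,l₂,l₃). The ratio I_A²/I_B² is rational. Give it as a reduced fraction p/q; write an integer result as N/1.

15/7

Shared (l₁,l₂,l₃)=(3,1,4): N and (l;000)² cancel in I_A²/I_B².
A: Δ = 0!·6!·2!/9! = 1/252; Racah Σ t=0..0: t=0:+1/96 = 1/96; ⇒ 3j(3 1 4; -1 -1 2)² = 5/84, sgn +1
B: Δ = 0!·6!·2!/9! = 1/252; Racah Σ t=0..0: t=0:+1/720 = 1/720; ⇒ 3j(3 1 4; -3 0 3)² = 1/36, sgn -1
I_A²/I_B² = (5/84)/(1/36) = 15/7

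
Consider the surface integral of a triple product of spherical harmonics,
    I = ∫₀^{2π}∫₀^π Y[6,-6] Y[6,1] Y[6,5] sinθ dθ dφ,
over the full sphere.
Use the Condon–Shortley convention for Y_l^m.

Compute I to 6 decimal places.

Checks pass: Σm=0; 18 even; l₃=6∈[0,12].
(2·6+1)(2·6+1)(2·6+1) = 2197
Δ: 6! 6! 6! / 19! → 1/325909584
sum: t=0:+1/373248000 t=1:−1/1728000 t=2:+1/110592 t=3:−1/46656 t=4:+1/110592 t=5:−1/1728000 t=6:+1/373248000 = -7/1555200
3j²(6 6 6; 0 0 0) = Δ·Π!·Σ² = 400/46189  (sign -1)
sum: t=6:+1/62208000 = 1/62208000
3j²(6 6 6; -6 1 5) = Δ·Π!·Σ² = 77/8398  (sign -1)
combine: 4πI² = 2197·400/46189·77/8398 = 18200/104329
take √, sign +1: I = 0.11782250

0.117823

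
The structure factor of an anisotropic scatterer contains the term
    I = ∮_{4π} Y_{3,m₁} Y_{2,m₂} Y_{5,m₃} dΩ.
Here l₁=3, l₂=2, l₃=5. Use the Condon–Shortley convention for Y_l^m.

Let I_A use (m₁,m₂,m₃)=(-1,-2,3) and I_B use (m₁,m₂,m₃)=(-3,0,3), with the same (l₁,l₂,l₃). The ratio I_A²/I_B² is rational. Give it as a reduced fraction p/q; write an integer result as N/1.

5/2

Shared (l₁,l₂,l₃)=(3,2,5): N and (l;000)² cancel in I_A²/I_B².
A: Δ = 0!·6!·4!/11! = 1/2310; Racah Σ t=0..0: t=0:+1/1152 = 1/1152; ⇒ 3j(3 2 5; -1 -2 3)² = 1/33, sgn +1
B: Δ = 0!·6!·4!/11! = 1/2310; Racah Σ t=0..0: t=0:+1/2880 = 1/2880; ⇒ 3j(3 2 5; -3 0 3)² = 2/165, sgn +1
I_A²/I_B² = (1/33)/(2/165) = 5/2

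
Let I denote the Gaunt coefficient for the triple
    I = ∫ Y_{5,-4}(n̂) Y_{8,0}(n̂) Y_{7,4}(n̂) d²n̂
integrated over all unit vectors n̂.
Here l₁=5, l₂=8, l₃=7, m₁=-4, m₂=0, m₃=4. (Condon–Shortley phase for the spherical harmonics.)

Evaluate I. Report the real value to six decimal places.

0.149578

m-sum 0 ✓  L=20 even ✓  3≤7≤13 ✓
Π(2lᵢ+1) = 11×17×15 = 2805
triangle coeff Δ(5,8,7) = 1/814773960
Σ_t [1,5]: t=1:−1/87091200 t=2:+1/4976640 t=3:−1/2073600 t=4:+1/4976640 t=5:−1/87091200 = -1/9676800
(3j)²=360/46189 [(5 8 7; 0 0 0)], sign=+1
Σ_t [5,6]: t=5:−1/87091200 t=6:+1/348364800 = -1/116121600
(3j)²=54/4199 [(5 8 7; -4 0 4)], sign=+1
⇒ 4πI² = 291600/1037153
I = (+1)√(291600/1037153/(4π)) = 0.14957789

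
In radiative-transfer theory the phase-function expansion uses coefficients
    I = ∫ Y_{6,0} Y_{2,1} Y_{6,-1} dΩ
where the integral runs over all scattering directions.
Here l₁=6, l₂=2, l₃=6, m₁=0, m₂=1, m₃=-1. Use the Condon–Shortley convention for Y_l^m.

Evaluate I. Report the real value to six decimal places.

m-sum 0 ✓  L=14 even ✓  4≤6≤8 ✓
Π(2lᵢ+1) = 13×5×13 = 845
triangle coeff Δ(6,2,6) = 1/90090
Σ_t [0,2]: t=0:+1/69120 t=1:−1/14400 t=2:+1/69120 = -7/172800
(3j)²=14/715 [(6 2 6; 0 0 0)], sign=-1
Σ_t [1,2]: t=1:−1/28800 t=2:+1/34560 = -1/172800
(3j)²=1/1430 [(6 2 6; 0 1 -1)], sign=+1
⇒ 4πI² = 7/605
I = (-1)√(7/605/(4π)) = -0.03034355

-0.030344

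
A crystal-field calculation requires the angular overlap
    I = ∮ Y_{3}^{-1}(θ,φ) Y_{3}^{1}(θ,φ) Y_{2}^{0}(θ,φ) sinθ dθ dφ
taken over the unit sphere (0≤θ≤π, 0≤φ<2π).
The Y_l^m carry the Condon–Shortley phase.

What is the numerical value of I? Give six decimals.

Rules hold: Σm=0, L=8 even, 0≤2≤6.
N = 7·7·5 = 245
Δ = 4!·2!·2!/9! = 1/3780
Racah Σ t=1..3: t=1:−1/24 t=2:+1/4 t=3:−1/24 = 1/6
⇒ 3j(3 3 2; 0 0 0)² = 4/105, sgn +1
Racah Σ t=2..4: t=2:+1/16 t=3:−1/6 t=4:+1/96 = -3/32
⇒ 3j(3 3 2; -1 1 0)² = 3/140, sgn -1
4πI² = N·(3j₀)²·(3jₘ)² = 1/5
I = -1·√(0.2/4π) = -0.12615663

-0.126157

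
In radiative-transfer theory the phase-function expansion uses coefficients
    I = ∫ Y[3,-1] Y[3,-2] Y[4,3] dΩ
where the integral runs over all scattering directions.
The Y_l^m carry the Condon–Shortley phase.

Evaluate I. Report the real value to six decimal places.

-0.095955

Checks pass: Σm=0; 10 even; l₃=4∈[0,6].
(2·3+1)(2·3+1)(2·4+1) = 441
Δ: 2! 4! 4! / 11! → 1/34650
sum: t=0:+1/72 t=1:−1/16 t=2:+1/72 = -5/144
3j²(3 3 4; 0 0 0) = Δ·Π!·Σ² = 2/77  (sign -1)
sum: t=0:+1/288 t=1:−1/144 = -1/288
3j²(3 3 4; -1 -2 3) = Δ·Π!·Σ² = 1/99  (sign +1)
combine: 4πI² = 441·2/77·1/99 = 14/121
take √, sign -1: I = -0.09595473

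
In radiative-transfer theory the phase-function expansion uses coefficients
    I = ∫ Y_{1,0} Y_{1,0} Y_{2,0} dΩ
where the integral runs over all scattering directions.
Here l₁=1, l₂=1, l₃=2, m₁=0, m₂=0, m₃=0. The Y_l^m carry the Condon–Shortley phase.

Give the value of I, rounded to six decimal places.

Rules hold: Σm=0, L=4 even, 0≤2≤2.
N = 3·3·5 = 45
Δ = 0!·2!·2!/5! = 1/30
Racah Σ t=0..0: t=0:+1/1 = 1/1
⇒ 3j(1 1 2; 0 0 0)² = 2/15, sgn +1
(m-triple is (0,0,0) — same symbol as above.)
4πI² = N·(3j₀)²·(3jₘ)² = 4/5
I = +1·√(0.8/4π) = 0.25231325

0.252313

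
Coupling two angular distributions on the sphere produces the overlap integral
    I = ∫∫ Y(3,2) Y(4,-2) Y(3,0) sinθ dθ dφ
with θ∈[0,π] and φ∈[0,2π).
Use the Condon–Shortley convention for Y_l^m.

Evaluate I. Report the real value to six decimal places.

m-sum 0 ✓  L=10 even ✓  1≤3≤7 ✓
Π(2lᵢ+1) = 7×9×7 = 441
triangle coeff Δ(3,4,3) = 1/34650
Σ_t [1,3]: t=1:−1/72 t=2:+1/16 t=3:−1/72 = 5/144
(3j)²=2/77 [(3 4 3; 0 0 0)], sign=-1
Σ_t [0,1]: t=0:+1/96 t=1:−1/72 = -1/288
(3j)²=1/462 [(3 4 3; 2 -2 0)], sign=+1
⇒ 4πI² = 3/121
I = (-1)√(3/121/(4π)) = -0.04441841

-0.044418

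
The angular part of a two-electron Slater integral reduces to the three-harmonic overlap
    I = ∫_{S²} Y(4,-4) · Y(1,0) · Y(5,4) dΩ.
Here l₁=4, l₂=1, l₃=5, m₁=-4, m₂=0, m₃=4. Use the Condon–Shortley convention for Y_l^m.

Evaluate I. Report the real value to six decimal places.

m-sum 0 ✓  L=10 even ✓  3≤5≤5 ✓
Π(2lᵢ+1) = 9×3×11 = 297
triangle coeff Δ(4,1,5) = 1/495
Σ_t [0,0]: t=0:+1/576 = 1/576
(3j)²=5/99 [(4 1 5; 0 0 0)], sign=-1
Σ_t [0,0]: t=0:+1/40320 = 1/40320
(3j)²=1/55 [(4 1 5; -4 0 4)], sign=-1
⇒ 4πI² = 3/11
I = (+1)√(3/11/(4π)) = 0.14731920

0.147319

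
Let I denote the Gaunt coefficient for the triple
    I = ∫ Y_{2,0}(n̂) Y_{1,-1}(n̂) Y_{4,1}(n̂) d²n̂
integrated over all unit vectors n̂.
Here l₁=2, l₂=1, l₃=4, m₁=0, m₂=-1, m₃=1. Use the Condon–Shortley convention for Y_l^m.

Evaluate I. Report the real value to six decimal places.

0.000000

|2−1|≤4≤2+1 violated ⇒ I = 0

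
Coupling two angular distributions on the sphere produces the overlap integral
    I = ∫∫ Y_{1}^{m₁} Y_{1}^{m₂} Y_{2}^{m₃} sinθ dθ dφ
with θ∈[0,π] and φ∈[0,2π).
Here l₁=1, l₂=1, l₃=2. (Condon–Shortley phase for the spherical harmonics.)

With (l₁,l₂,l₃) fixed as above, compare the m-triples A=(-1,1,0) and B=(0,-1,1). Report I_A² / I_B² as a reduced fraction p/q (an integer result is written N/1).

Shared (l₁,l₂,l₃)=(1,1,2): N and (l;000)² cancel in I_A²/I_B².
A: Δ = 0!·2!·2!/5! = 1/30; Racah Σ t=0..0: t=0:+1/4 = 1/4; ⇒ 3j(1 1 2; -1 1 0)² = 1/30, sgn +1
B: Δ = 0!·2!·2!/5! = 1/30; Racah Σ t=0..0: t=0:+1/2 = 1/2; ⇒ 3j(1 1 2; 0 -1 1)² = 1/10, sgn -1
I_A²/I_B² = (1/30)/(1/10) = 1/3

1/3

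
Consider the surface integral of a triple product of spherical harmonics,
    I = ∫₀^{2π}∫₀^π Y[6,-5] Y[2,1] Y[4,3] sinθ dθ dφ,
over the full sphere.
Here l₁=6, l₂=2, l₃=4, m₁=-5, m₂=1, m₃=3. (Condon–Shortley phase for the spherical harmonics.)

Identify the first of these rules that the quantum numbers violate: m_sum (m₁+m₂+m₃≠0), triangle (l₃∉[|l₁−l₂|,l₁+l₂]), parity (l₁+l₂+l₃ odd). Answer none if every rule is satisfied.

azimuthal sum: -5 + 1 + 3 = -1  ✗
4 ≤ 4 ≤ 8 (triangle on l)
L = 6 + 2 + 4 = 12 (even)

m_sum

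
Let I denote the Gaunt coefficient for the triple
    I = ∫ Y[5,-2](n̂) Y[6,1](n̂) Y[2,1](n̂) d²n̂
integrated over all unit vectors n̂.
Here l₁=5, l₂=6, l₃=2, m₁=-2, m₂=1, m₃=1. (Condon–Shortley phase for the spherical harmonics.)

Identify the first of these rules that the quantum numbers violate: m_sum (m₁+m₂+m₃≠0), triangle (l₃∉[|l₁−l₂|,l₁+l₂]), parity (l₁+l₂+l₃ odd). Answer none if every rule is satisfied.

Σmᵢ = 0  ✓
l₃∈[|l₁−l₂|,l₁+l₂]=[1,11], have l₃=2  ✓
Σlᵢ = 13 ⇒ odd  ✗

parity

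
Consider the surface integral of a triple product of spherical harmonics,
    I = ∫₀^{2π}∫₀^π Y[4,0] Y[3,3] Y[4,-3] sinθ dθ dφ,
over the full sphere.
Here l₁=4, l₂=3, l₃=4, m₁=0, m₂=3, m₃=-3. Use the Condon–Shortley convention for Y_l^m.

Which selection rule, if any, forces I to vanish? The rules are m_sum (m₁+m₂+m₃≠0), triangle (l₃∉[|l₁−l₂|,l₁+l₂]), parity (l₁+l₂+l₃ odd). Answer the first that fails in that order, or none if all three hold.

Σmᵢ = 0  ✓
l₃∈[|l₁−l₂|,l₁+l₂]=[1,7], have l₃=4  ✓
Σlᵢ = 11 ⇒ odd  ✗

parity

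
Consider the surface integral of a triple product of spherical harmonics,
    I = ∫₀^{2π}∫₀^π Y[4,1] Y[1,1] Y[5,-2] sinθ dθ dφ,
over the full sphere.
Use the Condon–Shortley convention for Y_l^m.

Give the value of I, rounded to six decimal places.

0.225034

Rules hold: Σm=0, L=10 even, 3≤5≤5.
N = 9·3·11 = 297
Δ = 0!·8!·2!/11! = 1/495
Racah Σ t=0..0: t=0:+1/576 = 1/576
⇒ 3j(4 1 5; 0 0 0)² = 5/99, sgn -1
Racah Σ t=0..0: t=0:+1/1440 = 1/1440
⇒ 3j(4 1 5; 1 1 -2)² = 7/165, sgn -1
4πI² = N·(3j₀)²·(3jₘ)² = 7/11
I = +1·√(0.636364/4π) = 0.22503380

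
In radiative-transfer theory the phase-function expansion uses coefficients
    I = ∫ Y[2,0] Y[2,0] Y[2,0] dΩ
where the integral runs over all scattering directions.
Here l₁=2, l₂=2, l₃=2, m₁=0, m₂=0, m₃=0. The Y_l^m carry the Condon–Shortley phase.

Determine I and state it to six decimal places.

m-sum 0 ✓  L=6 even ✓  0≤2≤4 ✓
Π(2lᵢ+1) = 5×5×5 = 125
triangle coeff Δ(2,2,2) = 1/630
Σ_t [0,2]: t=0:+1/8 t=1:−1/1 t=2:+1/8 = -3/4
(3j)²=2/35 [(2 2 2; 0 0 0)], sign=-1
(m-triple is (0,0,0) — same symbol as above.)
⇒ 4πI² = 20/49
I = (+1)√(20/49/(4π)) = 0.18022375

0.180224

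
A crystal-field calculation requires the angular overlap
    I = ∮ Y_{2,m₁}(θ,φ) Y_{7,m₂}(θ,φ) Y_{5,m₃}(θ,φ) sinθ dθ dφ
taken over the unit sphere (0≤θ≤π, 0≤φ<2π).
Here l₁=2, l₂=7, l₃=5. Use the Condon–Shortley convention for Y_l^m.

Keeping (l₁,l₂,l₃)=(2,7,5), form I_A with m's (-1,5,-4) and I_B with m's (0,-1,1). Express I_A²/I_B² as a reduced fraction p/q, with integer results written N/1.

22/21

Same 2,7,5: normalisation and zero-m 3j drop out of the ratio.
A: Δ: 4! 0! 10! / 15! → 1/15015; sum: t=3:−1/2177280 = -1/2177280; 3j²(2 7 5; -1 5 -4) = Δ·Π!·Σ² = 8/273  (sign +1)
B: Δ: 4! 0! 10! / 15! → 1/15015; sum: t=2:+1/69120 = 1/69120; 3j²(2 7 5; 0 -1 1) = Δ·Π!·Σ² = 4/143  (sign +1)
I_A²/I_B² = (8/273)/(4/143) = 22/21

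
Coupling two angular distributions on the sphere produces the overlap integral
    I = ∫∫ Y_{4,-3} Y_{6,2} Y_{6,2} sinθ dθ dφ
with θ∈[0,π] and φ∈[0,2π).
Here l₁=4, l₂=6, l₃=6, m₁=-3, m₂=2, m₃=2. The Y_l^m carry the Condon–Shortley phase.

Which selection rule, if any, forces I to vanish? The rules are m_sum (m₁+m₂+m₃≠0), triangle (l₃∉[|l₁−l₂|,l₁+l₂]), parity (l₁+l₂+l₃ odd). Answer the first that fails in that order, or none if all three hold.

Σmᵢ = 1  ✗
l₃∈[|l₁−l₂|,l₁+l₂]=[2,10], have l₃=6
Σlᵢ = 16 ⇒ even

m_sum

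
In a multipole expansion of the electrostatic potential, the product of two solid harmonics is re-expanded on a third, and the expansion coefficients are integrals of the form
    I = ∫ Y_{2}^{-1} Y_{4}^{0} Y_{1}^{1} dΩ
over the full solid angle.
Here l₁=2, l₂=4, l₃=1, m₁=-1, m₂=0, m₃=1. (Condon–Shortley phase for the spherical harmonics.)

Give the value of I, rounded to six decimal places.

0.000000

l₃=1 ∉ [2,6] — triangle fails ⇒ I = 0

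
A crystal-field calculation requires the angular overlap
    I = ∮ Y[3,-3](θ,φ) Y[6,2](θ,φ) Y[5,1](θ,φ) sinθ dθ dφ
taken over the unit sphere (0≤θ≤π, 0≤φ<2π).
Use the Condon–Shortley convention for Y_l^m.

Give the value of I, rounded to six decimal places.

Rules hold: Σm=0, L=14 even, 3≤5≤9.
N = 7·13·11 = 1001
Δ = 4!·2!·8!/15! = 1/675675
Racah Σ t=1..3: t=1:−1/8640 t=2:+1/2304 t=3:−1/8640 = 7/34560
⇒ 3j(3 6 5; 0 0 0)² = 7/429, sgn -1
Racah Σ t=4..4: t=4:+1/27648 = 1/27648
⇒ 3j(3 6 5; -3 2 1)² = 10/429, sgn +1
4πI² = N·(3j₀)²·(3jₘ)² = 490/1287
I = -1·√(0.38073/4π) = -0.17406195

-0.174062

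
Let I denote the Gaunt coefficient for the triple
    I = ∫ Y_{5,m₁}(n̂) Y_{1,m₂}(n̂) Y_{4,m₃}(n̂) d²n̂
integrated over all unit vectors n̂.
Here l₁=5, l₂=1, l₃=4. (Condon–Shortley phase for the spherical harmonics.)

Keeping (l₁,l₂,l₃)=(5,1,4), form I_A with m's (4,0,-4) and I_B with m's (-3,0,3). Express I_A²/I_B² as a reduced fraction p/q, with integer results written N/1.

9/16

Same 5,1,4: normalisation and zero-m 3j drop out of the ratio.
A: Δ: 2! 8! 0! / 11! → 1/495; sum: t=1:−1/40320 = -1/40320; 3j²(5 1 4; 4 0 -4) = Δ·Π!·Σ² = 1/55  (sign -1)
B: Δ: 2! 8! 0! / 11! → 1/495; sum: t=1:−1/5040 = -1/5040; 3j²(5 1 4; -3 0 3) = Δ·Π!·Σ² = 16/495  (sign +1)
I_A²/I_B² = (1/55)/(16/495) = 9/16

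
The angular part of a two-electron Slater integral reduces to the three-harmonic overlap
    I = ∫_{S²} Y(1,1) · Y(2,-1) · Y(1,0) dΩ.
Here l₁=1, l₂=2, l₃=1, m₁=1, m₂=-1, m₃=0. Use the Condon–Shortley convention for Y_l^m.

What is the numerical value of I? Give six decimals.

Checks pass: Σm=0; 4 even; l₃=1∈[1,3].
(2·1+1)(2·2+1)(2·1+1) = 45
Δ: 2! 0! 2! / 5! → 1/30
sum: t=1:−1/1 = -1/1
3j²(1 2 1; 0 0 0) = Δ·Π!·Σ² = 2/15  (sign +1)
sum: t=0:+1/2 = 1/2
3j²(1 2 1; 1 -1 0) = Δ·Π!·Σ² = 1/10  (sign -1)
combine: 4πI² = 45·2/15·1/10 = 3/5
take √, sign -1: I = -0.21850969

-0.218510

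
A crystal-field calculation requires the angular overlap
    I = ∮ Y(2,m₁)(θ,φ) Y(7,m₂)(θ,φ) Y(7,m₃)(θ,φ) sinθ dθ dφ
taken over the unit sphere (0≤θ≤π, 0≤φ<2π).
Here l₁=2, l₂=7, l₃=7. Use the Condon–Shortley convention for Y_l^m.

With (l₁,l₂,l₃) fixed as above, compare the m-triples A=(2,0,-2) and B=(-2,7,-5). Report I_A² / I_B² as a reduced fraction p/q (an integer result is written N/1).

108/13

Shared (l₁,l₂,l₃)=(2,7,7): N and (l;000)² cancel in I_A²/I_B².
A: Δ = 2!·2!·12!/17! = 1/185640; Racah Σ t=0..0: t=0:+1/2419200 = 1/2419200; ⇒ 3j(2 7 7; 2 0 -2)² = 27/1105, sgn -1
B: Δ = 2!·2!·12!/17! = 1/185640; Racah Σ t=2..2: t=2:+1/1916006400 = 1/1916006400; ⇒ 3j(2 7 7; -2 7 -5)² = 1/340, sgn +1
I_A²/I_B² = (27/1105)/(1/340) = 108/13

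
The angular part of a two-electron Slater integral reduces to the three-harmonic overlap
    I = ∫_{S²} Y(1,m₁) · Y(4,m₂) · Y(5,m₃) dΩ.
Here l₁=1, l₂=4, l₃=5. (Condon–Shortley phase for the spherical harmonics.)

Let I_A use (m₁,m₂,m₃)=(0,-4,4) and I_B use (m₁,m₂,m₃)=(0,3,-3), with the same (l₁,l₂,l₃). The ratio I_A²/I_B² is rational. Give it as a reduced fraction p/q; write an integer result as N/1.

Shared (l₁,l₂,l₃)=(1,4,5): N and (l;000)² cancel in I_A²/I_B².
A: Δ = 0!·2!·8!/11! = 1/495; Racah Σ t=0..0: t=0:+1/40320 = 1/40320; ⇒ 3j(1 4 5; 0 -4 4)² = 1/55, sgn -1
B: Δ = 0!·2!·8!/11! = 1/495; Racah Σ t=0..0: t=0:+1/5040 = 1/5040; ⇒ 3j(1 4 5; 0 3 -3)² = 16/495, sgn +1
I_A²/I_B² = (1/55)/(16/495) = 9/16

9/16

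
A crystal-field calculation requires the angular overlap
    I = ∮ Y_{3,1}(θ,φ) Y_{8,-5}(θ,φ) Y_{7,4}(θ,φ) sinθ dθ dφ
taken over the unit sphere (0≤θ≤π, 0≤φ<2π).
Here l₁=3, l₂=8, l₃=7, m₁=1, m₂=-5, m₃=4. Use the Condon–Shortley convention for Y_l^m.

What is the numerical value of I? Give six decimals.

-0.120760

Checks pass: Σm=0; 18 even; l₃=7∈[5,11].
(2·3+1)(2·8+1)(2·7+1) = 1785
Δ: 4! 2! 12! / 19! → 1/5290740
sum: t=1:−1/7257600 t=2:+1/2073600 t=3:−1/7257600 = 1/4838400
3j²(3 8 7; 0 0 0) = Δ·Π!·Σ² = 252/20995  (sign -1)
sum: t=0:+1/104509440 t=1:−1/43545600 t=2:+1/319334400 = -59/5748019200
3j²(3 8 7; 1 -5 4) = Δ·Π!·Σ² = 3481/406980  (sign +1)
combine: 4πI² = 1785·252/20995·3481/406980 = 73101/398905
take √, sign -1: I = -0.12075969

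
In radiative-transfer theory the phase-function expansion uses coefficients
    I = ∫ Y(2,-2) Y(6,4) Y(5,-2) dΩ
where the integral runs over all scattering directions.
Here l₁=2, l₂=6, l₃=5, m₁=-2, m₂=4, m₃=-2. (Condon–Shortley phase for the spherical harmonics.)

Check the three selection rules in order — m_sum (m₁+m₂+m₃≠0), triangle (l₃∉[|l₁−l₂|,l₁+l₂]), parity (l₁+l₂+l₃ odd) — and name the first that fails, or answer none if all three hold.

parity

m₁+m₂+m₃ = -2 + 4 − 2 = 0  ✓
triangle: |2−6|=4 ≤ l₃=5 ≤ 2+6=8  ✓
parity: l₁+l₂+l₃ = 13 is odd  ✗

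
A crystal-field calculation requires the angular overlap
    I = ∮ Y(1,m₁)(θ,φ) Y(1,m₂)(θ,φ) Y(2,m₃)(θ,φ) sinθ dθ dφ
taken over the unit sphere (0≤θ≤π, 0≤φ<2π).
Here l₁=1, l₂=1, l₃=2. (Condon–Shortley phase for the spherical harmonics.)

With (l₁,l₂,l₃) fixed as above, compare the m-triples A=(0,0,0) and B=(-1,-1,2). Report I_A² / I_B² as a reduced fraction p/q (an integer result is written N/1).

Same 1,1,2: normalisation and zero-m 3j drop out of the ratio.
A: Δ: 0! 2! 2! / 5! → 1/30; sum: t=0:+1/1 = 1/1; 3j²(1 1 2; 0 0 0) = Δ·Π!·Σ² = 2/15  (sign +1)
B: Δ: 0! 2! 2! / 5! → 1/30; sum: t=0:+1/4 = 1/4; 3j²(1 1 2; -1 -1 2) = Δ·Π!·Σ² = 1/5  (sign +1)
I_A²/I_B² = (2/15)/(1/5) = 2/3

2/3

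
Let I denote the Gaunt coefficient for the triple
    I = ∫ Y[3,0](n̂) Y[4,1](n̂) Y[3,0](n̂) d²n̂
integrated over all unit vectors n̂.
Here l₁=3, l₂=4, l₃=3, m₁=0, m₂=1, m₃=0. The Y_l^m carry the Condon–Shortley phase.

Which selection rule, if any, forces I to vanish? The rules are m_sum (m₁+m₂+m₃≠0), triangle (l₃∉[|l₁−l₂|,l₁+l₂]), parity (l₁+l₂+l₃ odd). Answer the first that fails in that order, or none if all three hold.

m₁+m₂+m₃ = 0 + 1 + 0 = 1  ✗
triangle: |3−4|=1 ≤ l₃=3 ≤ 3+4=7
parity: l₁+l₂+l₃ = 10 is even

m_sum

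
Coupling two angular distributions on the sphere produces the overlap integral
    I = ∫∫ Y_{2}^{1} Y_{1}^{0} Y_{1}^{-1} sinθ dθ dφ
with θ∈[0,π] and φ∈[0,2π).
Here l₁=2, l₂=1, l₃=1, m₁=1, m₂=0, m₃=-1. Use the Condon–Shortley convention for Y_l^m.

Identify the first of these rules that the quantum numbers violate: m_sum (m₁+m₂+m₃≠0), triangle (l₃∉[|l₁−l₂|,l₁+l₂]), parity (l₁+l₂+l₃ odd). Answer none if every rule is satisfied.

Σmᵢ = 0  ✓
l₃∈[|l₁−l₂|,l₁+l₂]=[1,3], have l₃=1  ✓
Σlᵢ = 4 ⇒ even  ✓

none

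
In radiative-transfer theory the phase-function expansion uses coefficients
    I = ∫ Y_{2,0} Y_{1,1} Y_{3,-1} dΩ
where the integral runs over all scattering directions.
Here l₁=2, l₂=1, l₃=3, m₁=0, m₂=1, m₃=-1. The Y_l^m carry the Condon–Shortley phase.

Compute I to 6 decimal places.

Checks pass: Σm=0; 6 even; l₃=3∈[1,3].
(2·2+1)(2·1+1)(2·3+1) = 105
Δ: 0! 4! 2! / 7! → 1/105
sum: t=0:+1/4 = 1/4
3j²(2 1 3; 0 0 0) = Δ·Π!·Σ² = 3/35  (sign -1)
sum: t=0:+1/8 = 1/8
3j²(2 1 3; 0 1 -1) = Δ·Π!·Σ² = 2/35  (sign +1)
combine: 4πI² = 105·3/35·2/35 = 18/35
take √, sign -1: I = -0.20230066

-0.202301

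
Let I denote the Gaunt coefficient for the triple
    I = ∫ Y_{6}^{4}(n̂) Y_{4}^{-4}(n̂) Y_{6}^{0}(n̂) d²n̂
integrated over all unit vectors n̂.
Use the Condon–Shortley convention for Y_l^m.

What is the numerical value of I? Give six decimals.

Checks pass: Σm=0; 16 even; l₃=6∈[2,10].
(2·6+1)(2·4+1)(2·6+1) = 1521
Δ: 4! 8! 4! / 17! → 1/15315300
sum: t=0:+1/829440 t=1:−1/25920 t=2:+1/9216 t=3:−1/25920 t=4:+1/829440 = 7/207360
3j²(6 4 6; 0 0 0) = Δ·Π!·Σ² = 28/2431  (sign +1)
sum: t=0:+1/829440 = 1/829440
3j²(6 4 6; 4 -4 0) = Δ·Π!·Σ² = 35/2431  (sign +1)
combine: 4πI² = 1521·28/2431·35/2431 = 8820/34969
take √, sign +1: I = 0.14167322

0.141673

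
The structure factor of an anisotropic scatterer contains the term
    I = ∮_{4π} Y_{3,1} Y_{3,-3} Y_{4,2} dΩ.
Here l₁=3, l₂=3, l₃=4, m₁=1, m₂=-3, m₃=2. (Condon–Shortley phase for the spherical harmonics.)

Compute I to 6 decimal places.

Checks pass: Σm=0; 10 even; l₃=4∈[0,6].
(2·3+1)(2·3+1)(2·4+1) = 441
Δ: 2! 4! 4! / 11! → 1/34650
sum: t=0:+1/72 t=1:−1/16 t=2:+1/72 = -5/144
3j²(3 3 4; 0 0 0) = Δ·Π!·Σ² = 2/77  (sign -1)
sum: t=0:+1/192 = 1/192
3j²(3 3 4; 1 -3 2) = Δ·Π!·Σ² = 3/77  (sign +1)
combine: 4πI² = 441·2/77·3/77 = 54/121
take √, sign -1: I = -0.18845135

-0.188451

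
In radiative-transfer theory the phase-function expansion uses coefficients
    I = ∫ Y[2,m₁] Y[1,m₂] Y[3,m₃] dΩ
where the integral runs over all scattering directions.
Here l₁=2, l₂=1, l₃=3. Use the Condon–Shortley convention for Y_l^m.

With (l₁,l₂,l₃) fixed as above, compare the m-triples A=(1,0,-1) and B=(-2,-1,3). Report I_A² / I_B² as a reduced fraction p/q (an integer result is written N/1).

l's match ⇒ only the (l;m) 3-j factors differ between A and B.
A: triangle coeff Δ(2,1,3) = 1/105; Σ_t [0,0]: t=0:+1/6 = 1/6; (3j)²=8/105 [(2 1 3; 1 0 -1)], sign=+1
B: triangle coeff Δ(2,1,3) = 1/105; Σ_t [0,0]: t=0:+1/48 = 1/48; (3j)²=1/7 [(2 1 3; -2 -1 3)], sign=+1
I_A²/I_B² = (8/105)/(1/7) = 8/15

8/15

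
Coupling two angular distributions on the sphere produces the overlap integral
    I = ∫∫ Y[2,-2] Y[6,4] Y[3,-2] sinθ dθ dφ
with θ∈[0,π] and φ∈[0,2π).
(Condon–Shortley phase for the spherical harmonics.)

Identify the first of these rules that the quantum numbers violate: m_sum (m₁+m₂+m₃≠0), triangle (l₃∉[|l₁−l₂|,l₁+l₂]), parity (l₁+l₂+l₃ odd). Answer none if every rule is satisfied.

azimuthal sum: -2 + 4 − 2 = 0  ✓
4 ≤ 3 ≤ 8 (triangle on l)  ✗
L = 2 + 6 + 3 = 11 (odd)

triangle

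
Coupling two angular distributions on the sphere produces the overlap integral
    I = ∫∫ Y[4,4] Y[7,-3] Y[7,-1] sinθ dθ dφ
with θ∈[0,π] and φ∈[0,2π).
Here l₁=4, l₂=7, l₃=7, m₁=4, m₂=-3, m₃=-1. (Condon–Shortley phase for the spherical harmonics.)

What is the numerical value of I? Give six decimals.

-0.167274

m-sum 0 ✓  L=18 even ✓  3≤7≤11 ✓
Π(2lᵢ+1) = 9×15×15 = 2025
triangle coeff Δ(4,7,7) = 1/58198140
Σ_t [0,4]: t=0:+1/17418240 t=1:−1/622080 t=2:+1/230400 t=3:−1/622080 t=4:+1/17418240 = 1/806400
(3j)²=2268/230945 [(4 7 7; 0 0 0)], sign=-1
Σ_t [0,0]: t=0:+1/9953280 = 1/9953280
(3j)²=2450/138567 [(4 7 7; 4 -3 -1)], sign=+1
⇒ 4πI² = 750141000/2133423721
I = (-1)√(750141000/2133423721/(4π)) = -0.16727381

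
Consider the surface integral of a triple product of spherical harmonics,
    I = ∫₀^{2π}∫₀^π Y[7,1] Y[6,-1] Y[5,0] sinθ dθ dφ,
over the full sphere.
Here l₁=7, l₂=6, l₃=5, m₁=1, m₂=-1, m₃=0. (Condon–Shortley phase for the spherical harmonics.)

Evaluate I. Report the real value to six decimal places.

Checks pass: Σm=0; 18 even; l₃=5∈[1,13].
(2·7+1)(2·6+1)(2·5+1) = 2145
Δ: 8! 6! 4! / 19! → 1/174594420
sum: t=2:+1/4147200 t=3:−1/207360 t=4:+1/82944 t=5:−1/207360 t=6:+1/4147200 = 1/345600
3j²(7 6 5; 0 0 0) = Δ·Π!·Σ² = 420/46189  (sign -1)
sum: t=1:−1/14515200 t=2:+1/414720 t=3:−1/103680 t=4:+1/165888 t=5:−1/2073600 = -17/9676800
3j²(7 6 5; 1 -1 0) = Δ·Π!·Σ² = 85/19019  (sign +1)
combine: 4πI² = 2145·420/46189·85/19019 = 4500/51623
take √, sign -1: I = -0.08328748

-0.083287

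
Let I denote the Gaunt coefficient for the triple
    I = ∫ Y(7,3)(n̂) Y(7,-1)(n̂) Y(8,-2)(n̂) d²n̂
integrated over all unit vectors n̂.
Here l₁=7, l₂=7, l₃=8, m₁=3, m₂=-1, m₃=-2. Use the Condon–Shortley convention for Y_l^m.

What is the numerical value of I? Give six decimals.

m-sum 0 ✓  L=22 even ✓  0≤8≤14 ✓
Π(2lᵢ+1) = 15×15×17 = 3825
triangle coeff Δ(7,7,8) = 1/22086194130
Σ_t [0,6]: t=0:+1/18289152000 t=1:−1/248832000 t=2:+1/24883200 t=3:−1/11943936 t=4:+1/24883200 t=5:−1/248832000 t=6:+1/18289152000 = -11/975421440
(3j)²=1750/289731 [(7 7 8; 0 0 0)], sign=-1
Σ_t [0,4]: t=0:+1/597196800 t=1:−1/62208000 t=2:+1/39813120 t=3:−1/130636800 t=4:+1/2786918400 = 143/41803776000
(3j)²=26/7429 [(7 7 8; 3 -1 -2)], sign=+1
⇒ 4πI² = 262500/3246473
I = (-1)√(262500/3246473/(4π)) = -0.08021467

-0.080215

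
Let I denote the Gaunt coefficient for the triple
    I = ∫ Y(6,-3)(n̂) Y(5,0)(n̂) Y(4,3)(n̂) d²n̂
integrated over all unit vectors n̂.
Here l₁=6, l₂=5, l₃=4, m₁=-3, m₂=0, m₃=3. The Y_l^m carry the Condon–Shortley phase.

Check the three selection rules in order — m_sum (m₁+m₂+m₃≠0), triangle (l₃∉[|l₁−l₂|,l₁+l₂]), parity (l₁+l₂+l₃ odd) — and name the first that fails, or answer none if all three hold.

parity

azimuthal sum: -3 + 0 + 3 = 0  ✓
1 ≤ 4 ≤ 11 (triangle on l)  ✓
L = 6 + 5 + 4 = 15 (odd)  ✗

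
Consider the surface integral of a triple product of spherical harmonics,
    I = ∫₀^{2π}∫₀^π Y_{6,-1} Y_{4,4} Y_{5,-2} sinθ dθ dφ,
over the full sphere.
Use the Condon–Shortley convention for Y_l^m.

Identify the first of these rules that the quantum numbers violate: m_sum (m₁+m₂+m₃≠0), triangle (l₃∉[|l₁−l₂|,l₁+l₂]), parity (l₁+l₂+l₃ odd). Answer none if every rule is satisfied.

Σmᵢ = 1  ✗
l₃∈[|l₁−l₂|,l₁+l₂]=[2,10], have l₃=5
Σlᵢ = 15 ⇒ odd

m_sum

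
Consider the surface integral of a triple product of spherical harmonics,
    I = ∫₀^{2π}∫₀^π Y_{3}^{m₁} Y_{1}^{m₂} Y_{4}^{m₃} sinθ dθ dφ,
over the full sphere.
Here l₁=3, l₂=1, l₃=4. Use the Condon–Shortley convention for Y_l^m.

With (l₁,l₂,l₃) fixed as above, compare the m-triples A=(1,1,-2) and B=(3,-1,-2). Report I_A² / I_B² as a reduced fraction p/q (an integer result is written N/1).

15/1

Same 3,1,4: normalisation and zero-m 3j drop out of the ratio.
A: Δ: 0! 6! 2! / 9! → 1/252; sum: t=0:+1/96 = 1/96; 3j²(3 1 4; 1 1 -2) = Δ·Π!·Σ² = 5/84  (sign +1)
B: Δ: 0! 6! 2! / 9! → 1/252; sum: t=0:+1/1440 = 1/1440; 3j²(3 1 4; 3 -1 -2) = Δ·Π!·Σ² = 1/252  (sign +1)
I_A²/I_B² = (5/84)/(1/252) = 15/1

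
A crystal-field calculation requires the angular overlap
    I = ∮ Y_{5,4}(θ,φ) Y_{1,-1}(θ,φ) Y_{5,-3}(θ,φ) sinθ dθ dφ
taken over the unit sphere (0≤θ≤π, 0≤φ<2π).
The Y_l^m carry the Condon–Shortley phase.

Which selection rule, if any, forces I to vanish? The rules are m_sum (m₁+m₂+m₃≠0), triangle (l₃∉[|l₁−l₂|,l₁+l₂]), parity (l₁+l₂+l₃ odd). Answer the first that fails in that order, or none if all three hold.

parity

Σmᵢ = 0  ✓
l₃∈[|l₁−l₂|,l₁+l₂]=[4,6], have l₃=5  ✓
Σlᵢ = 11 ⇒ odd  ✗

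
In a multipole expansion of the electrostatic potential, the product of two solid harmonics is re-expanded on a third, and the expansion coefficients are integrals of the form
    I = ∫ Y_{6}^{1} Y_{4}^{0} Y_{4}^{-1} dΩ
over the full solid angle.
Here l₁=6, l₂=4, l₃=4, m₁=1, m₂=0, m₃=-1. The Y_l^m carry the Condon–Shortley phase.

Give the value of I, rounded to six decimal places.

-0.103072

Checks pass: Σm=0; 14 even; l₃=4∈[2,10].
(2·6+1)(2·4+1)(2·4+1) = 1053
Δ: 6! 6! 2! / 15! → 1/1261260
sum: t=2:+1/4608 t=3:−1/1296 t=4:+1/4608 = -7/20736
3j²(6 4 4; 0 0 0) = Δ·Π!·Σ² = 20/1287  (sign -1)
sum: t=2:+1/3456 t=3:−1/1728 t=4:+1/11520 = -7/34560
3j²(6 4 4; 1 0 -1) = Δ·Π!·Σ² = 7/858  (sign +1)
combine: 4πI² = 1053·20/1287·7/858 = 210/1573
take √, sign -1: I = -0.10307192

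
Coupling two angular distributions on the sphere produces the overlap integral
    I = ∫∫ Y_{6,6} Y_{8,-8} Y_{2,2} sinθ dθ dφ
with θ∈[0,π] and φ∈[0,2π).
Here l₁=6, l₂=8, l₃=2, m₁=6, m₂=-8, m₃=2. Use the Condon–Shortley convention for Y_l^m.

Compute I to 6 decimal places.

Rules hold: Σm=0, L=16 even, 2≤2≤14.
N = 13·17·5 = 1105
Δ = 12!·0!·4!/17! = 1/30940
Racah Σ t=6..6: t=6:+1/2073600 = 1/2073600
⇒ 3j(6 8 2; 0 0 0)² = 28/1105, sgn +1
Racah Σ t=0..0: t=0:+1/11496038400 = 1/11496038400
⇒ 3j(6 8 2; 6 -8 2)² = 1/17, sgn +1
4πI² = N·(3j₀)²·(3jₘ)² = 28/17
I = +1·√(1.64706/4π) = 0.36203422

0.362034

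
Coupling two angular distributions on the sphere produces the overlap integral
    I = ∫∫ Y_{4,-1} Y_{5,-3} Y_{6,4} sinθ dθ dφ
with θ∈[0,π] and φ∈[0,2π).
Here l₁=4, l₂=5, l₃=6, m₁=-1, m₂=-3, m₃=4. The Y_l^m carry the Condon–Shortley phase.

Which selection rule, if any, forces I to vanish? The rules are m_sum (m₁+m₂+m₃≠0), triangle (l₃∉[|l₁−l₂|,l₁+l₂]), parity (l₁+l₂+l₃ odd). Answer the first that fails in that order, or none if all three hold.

parity

m₁+m₂+m₃ = -1 − 3 + 4 = 0  ✓
triangle: |4−5|=1 ≤ l₃=6 ≤ 4+5=9  ✓
parity: l₁+l₂+l₃ = 15 is odd  ✗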